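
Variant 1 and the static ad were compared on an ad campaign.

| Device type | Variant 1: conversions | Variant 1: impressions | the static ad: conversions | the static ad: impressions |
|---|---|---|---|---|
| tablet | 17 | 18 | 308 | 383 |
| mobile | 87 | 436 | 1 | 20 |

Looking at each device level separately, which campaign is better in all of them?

Variant 1

Tablet: Variant 1 17/18 = 94.4%, the static ad 308/383 = 80.4% → Variant 1
Mobile: Variant 1 87/436 = 20.0%, the static ad 1/20 = 5.0% → Variant 1
Variant 1 has the higher rate in both groups.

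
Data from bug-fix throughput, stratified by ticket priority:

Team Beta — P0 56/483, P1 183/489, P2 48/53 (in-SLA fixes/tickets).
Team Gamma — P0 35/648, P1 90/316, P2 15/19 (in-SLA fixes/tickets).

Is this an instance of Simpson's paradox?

P0: Team Beta 56/483 = 11.6%, Team Gamma 35/648 = 5.4% → Team Beta
P1: Team Beta 183/489 = 37.4%, Team Gamma 90/316 = 28.5% → Team Beta
P2: Team Beta 48/53 = 90.6%, Team Gamma 15/19 = 78.9% → Team Beta
Overall: Team Beta 287/1025 = 28.0%, Team Gamma 140/983 = 14.2% → Team Beta
Team Beta wins overall and in every ticket group — no reversal.

No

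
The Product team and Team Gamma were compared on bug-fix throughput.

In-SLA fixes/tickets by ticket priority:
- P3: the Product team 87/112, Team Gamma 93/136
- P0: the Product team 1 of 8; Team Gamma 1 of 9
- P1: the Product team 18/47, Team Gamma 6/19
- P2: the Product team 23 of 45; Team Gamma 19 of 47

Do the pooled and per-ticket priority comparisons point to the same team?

P3: the Product team 87/112 = 77.7%, Team Gamma 93/136 = 68.4% → the Product team
P0: the Product team 1/8 = 12.5%, Team Gamma 1/9 = 11.1% → the Product team
P1: the Product team 18/47 = 38.3%, Team Gamma 6/19 = 31.6% → the Product team
P2: the Product team 23/45 = 51.1%, Team Gamma 19/47 = 40.4% → the Product team
Overall: the Product team 129/212 = 60.8%, Team Gamma 119/211 = 56.4% → the Product team
The Product team wins overall and in every ticket group — no reversal.

Yes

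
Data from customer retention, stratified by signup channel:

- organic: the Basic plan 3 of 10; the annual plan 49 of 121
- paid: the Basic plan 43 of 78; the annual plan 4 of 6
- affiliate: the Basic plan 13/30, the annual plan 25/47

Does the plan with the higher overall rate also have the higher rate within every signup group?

No

Organic: the Basic plan 3/10 = 30.0%, the annual plan 49/121 = 40.5% → the annual plan
Paid: the Basic plan 43/78 = 55.1%, the annual plan 4/6 = 66.7% → the annual plan
Affiliate: the Basic plan 13/30 = 43.3%, the annual plan 25/47 = 53.2% → the annual plan
Overall: the Basic plan 59/118 = 50.0%, the annual plan 78/174 = 44.8% → the Basic plan
The annual plan wins each signup group but the Basic plan wins overall — the comparison reverses. The annual plan's customers skew toward organic, which has a lower base rate.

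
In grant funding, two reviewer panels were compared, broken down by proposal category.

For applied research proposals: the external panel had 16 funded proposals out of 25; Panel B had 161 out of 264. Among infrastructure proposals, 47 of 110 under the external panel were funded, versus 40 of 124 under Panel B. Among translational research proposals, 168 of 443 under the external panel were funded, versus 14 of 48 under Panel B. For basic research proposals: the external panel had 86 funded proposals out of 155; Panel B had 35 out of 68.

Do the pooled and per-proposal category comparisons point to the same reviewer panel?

Applied research: the external panel 16/25 = 64.0%, Panel B 161/264 = 61.0% → the external panel
Infrastructure: the external panel 47/110 = 42.7%, Panel B 40/124 = 32.3% → the external panel
Translational research: the external panel 168/443 = 37.9%, Panel B 14/48 = 29.2% → the external panel
Basic research: the external panel 86/155 = 55.5%, Panel B 35/68 = 51.5% → the external panel
Overall: the external panel 317/733 = 43.2%, Panel B 250/504 = 49.6% → Panel B
The external panel wins each proposal group but Panel B wins overall — the comparison reverses. The external panel's proposals skew toward translational research, which has a lower base rate.

No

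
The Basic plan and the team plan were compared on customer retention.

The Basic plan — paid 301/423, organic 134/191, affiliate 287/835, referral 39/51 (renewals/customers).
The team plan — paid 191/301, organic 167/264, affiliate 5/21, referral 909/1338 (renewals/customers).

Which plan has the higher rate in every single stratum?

Paid: the Basic plan 301/423 = 71.2%, the team plan 191/301 = 63.5% → the Basic plan
Organic: the Basic plan 134/191 = 70.2%, the team plan 167/264 = 63.3% → the Basic plan
Affiliate: the Basic plan 287/835 = 34.4%, the team plan 5/21 = 23.8% → the Basic plan
Referral: the Basic plan 39/51 = 76.5%, the team plan 909/1338 = 67.9% → the Basic plan
The Basic plan has the higher rate in all 4 groups.

the Basic plan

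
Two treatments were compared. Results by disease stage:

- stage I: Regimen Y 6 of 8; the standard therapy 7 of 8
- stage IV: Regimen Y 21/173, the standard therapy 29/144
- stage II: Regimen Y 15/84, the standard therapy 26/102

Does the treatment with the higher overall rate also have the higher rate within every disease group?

Stage I: Regimen Y 6/8 = 75.0%, the standard therapy 7/8 = 87.5% → the standard therapy
Stage IV: Regimen Y 21/173 = 12.1%, the standard therapy 29/144 = 20.1% → the standard therapy
Stage II: Regimen Y 15/84 = 17.9%, the standard therapy 26/102 = 25.5% → the standard therapy
Overall: Regimen Y 42/265 = 15.8%, the standard therapy 62/254 = 24.4% → the standard therapy
The standard therapy wins overall and in every disease group — no reversal.

Yes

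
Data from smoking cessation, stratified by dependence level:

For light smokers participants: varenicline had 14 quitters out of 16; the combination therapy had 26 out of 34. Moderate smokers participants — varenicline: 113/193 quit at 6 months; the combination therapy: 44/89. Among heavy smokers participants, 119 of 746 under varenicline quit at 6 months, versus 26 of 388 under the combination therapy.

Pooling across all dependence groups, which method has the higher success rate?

varenicline

Light smokers: varenicline 14/16 = 87.5%, the combination therapy 26/34 = 76.5% → varenicline
Moderate smokers: varenicline 113/193 = 58.5%, the combination therapy 44/89 = 49.4% → varenicline
Heavy smokers: varenicline 119/746 = 16.0%, the combination therapy 26/388 = 6.7% → varenicline
Overall: varenicline 246/955 = 25.8%, the combination therapy 96/511 = 18.8% → varenicline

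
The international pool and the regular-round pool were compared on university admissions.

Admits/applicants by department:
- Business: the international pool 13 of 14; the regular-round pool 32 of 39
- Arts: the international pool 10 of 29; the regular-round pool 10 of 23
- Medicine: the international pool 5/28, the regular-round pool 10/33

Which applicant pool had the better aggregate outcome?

Business: the international pool 13/14 = 92.9%, the regular-round pool 32/39 = 82.1% → the international pool
Arts: the international pool 10/29 = 34.5%, the regular-round pool 10/23 = 43.5% → the regular-round pool
Medicine: the international pool 5/28 = 17.9%, the regular-round pool 10/33 = 30.3% → the regular-round pool
Overall: the international pool 28/71 = 39.4%, the regular-round pool 52/95 = 54.7% → the regular-round pool
(Neither sweeps every department group, but the regular-round pool has the higher pooled rate.)

the regular-round pool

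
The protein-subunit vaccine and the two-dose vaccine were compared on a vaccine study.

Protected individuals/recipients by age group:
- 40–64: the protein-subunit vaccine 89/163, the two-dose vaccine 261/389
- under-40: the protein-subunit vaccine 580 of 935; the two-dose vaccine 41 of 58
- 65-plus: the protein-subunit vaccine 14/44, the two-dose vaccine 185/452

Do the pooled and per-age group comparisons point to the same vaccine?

No

40–64: the protein-subunit vaccine 89/163 = 54.6%, the two-dose vaccine 261/389 = 67.1% → the two-dose vaccine
Under-40: the protein-subunit vaccine 580/935 = 62.0%, the two-dose vaccine 41/58 = 70.7% → the two-dose vaccine
65-plus: the protein-subunit vaccine 14/44 = 31.8%, the two-dose vaccine 185/452 = 40.9% → the two-dose vaccine
Overall: the protein-subunit vaccine 683/1142 = 59.8%, the two-dose vaccine 487/899 = 54.2% → the protein-subunit vaccine
The two-dose vaccine wins each age group but the protein-subunit vaccine wins overall — the comparison reverses. The two-dose vaccine's recipients skew toward 65-plus, which has a lower base rate.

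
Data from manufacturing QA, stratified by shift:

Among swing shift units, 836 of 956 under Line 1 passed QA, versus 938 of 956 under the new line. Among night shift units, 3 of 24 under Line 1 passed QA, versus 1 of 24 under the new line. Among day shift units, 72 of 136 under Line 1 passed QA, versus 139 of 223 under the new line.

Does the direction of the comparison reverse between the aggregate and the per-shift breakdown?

No

Swing shift: Line 1 836/956 = 87.4%, the new line 938/956 = 98.1% → the new line
Night shift: Line 1 3/24 = 12.5%, the new line 1/24 = 4.2% → Line 1
Day shift: Line 1 72/136 = 52.9%, the new line 139/223 = 62.3% → the new line
Overall: Line 1 911/1116 = 81.6%, the new line 1078/1203 = 89.6% → the new line
Neither sweeps: Line 1 wins 1 of 3 groups, the new line wins 2. The new line wins overall but not every group — no Simpson reversal.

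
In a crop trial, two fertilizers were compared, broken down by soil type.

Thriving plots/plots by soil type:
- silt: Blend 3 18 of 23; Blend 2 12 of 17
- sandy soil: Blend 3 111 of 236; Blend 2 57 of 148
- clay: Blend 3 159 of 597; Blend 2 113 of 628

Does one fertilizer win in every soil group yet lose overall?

No

Silt: Blend 3 18/23 = 78.3%, Blend 2 12/17 = 70.6% → Blend 3
Sandy soil: Blend 3 111/236 = 47.0%, Blend 2 57/148 = 38.5% → Blend 3
Clay: Blend 3 159/597 = 26.6%, Blend 2 113/628 = 18.0% → Blend 3
Overall: Blend 3 288/856 = 33.6%, Blend 2 182/793 = 23.0% → Blend 3
Blend 3 wins overall and in every soil group — no reversal.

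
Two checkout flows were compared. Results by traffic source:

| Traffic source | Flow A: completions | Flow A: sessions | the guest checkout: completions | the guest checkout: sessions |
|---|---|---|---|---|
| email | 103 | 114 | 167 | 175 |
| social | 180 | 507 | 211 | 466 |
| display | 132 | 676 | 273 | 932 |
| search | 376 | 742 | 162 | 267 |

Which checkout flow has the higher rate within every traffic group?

the guest checkout

Email: Flow A 103/114 = 90.4%, the guest checkout 167/175 = 95.4% → the guest checkout
Social: Flow A 180/507 = 35.5%, the guest checkout 211/466 = 45.3% → the guest checkout
Display: Flow A 132/676 = 19.5%, the guest checkout 273/932 = 29.3% → the guest checkout
Search: Flow A 376/742 = 50.7%, the guest checkout 162/267 = 60.7% → the guest checkout
The guest checkout has the higher rate in all 4 groups.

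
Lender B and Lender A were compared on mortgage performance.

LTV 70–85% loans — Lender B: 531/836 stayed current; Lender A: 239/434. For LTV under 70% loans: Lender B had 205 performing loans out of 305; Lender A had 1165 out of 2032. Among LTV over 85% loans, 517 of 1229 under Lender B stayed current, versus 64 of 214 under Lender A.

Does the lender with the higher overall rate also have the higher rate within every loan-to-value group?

LTV 70–85%: Lender B 531/836 = 63.5%, Lender A 239/434 = 55.1% → Lender B
LTV under 70%: Lender B 205/305 = 67.2%, Lender A 1165/2032 = 57.3% → Lender B
LTV over 85%: Lender B 517/1229 = 42.1%, Lender A 64/214 = 29.9% → Lender B
Overall: Lender B 1253/2370 = 52.9%, Lender A 1468/2680 = 54.8% → Lender A
Lender B wins each loan-to-value group but Lender A wins overall — the comparison reverses. Lender B's loans skew toward LTV over 85%, which has a lower base rate.

No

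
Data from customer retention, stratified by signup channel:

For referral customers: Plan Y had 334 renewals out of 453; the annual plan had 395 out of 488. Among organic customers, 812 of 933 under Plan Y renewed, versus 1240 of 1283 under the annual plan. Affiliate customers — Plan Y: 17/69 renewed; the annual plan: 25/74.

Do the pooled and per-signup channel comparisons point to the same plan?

Yes

Referral: Plan Y 334/453 = 73.7%, the annual plan 395/488 = 80.9% → the annual plan
Organic: Plan Y 812/933 = 87.0%, the annual plan 1240/1283 = 96.6% → the annual plan
Affiliate: Plan Y 17/69 = 24.6%, the annual plan 25/74 = 33.8% → the annual plan
Overall: Plan Y 1163/1455 = 79.9%, the annual plan 1660/1845 = 90.0% → the annual plan
The annual plan wins overall and in every signup group — no reversal.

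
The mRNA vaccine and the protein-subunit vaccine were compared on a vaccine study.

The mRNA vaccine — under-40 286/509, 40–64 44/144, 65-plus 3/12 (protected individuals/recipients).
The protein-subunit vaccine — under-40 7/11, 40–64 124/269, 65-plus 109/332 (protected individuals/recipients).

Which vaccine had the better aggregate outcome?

Under-40: the mRNA vaccine 286/509 = 56.2%, the protein-subunit vaccine 7/11 = 63.6% → the protein-subunit vaccine
40–64: the mRNA vaccine 44/144 = 30.6%, the protein-subunit vaccine 124/269 = 46.1% → the protein-subunit vaccine
65-plus: the mRNA vaccine 3/12 = 25.0%, the protein-subunit vaccine 109/332 = 32.8% → the protein-subunit vaccine
Overall: the mRNA vaccine 333/665 = 50.1%, the protein-subunit vaccine 240/612 = 39.2% → the mRNA vaccine
(The protein-subunit vaccine wins every age group but the mRNA vaccine wins overall — the protein-subunit vaccine's recipients skew toward the low-rate 65-plus group.)

the mRNA vaccine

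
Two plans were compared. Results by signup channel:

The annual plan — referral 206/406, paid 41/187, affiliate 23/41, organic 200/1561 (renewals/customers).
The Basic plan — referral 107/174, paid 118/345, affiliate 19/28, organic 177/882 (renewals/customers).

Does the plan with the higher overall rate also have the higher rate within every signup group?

Referral: the annual plan 206/406 = 50.7%, the Basic plan 107/174 = 61.5% → the Basic plan
Paid: the annual plan 41/187 = 21.9%, the Basic plan 118/345 = 34.2% → the Basic plan
Affiliate: the annual plan 23/41 = 56.1%, the Basic plan 19/28 = 67.9% → the Basic plan
Organic: the annual plan 200/1561 = 12.8%, the Basic plan 177/882 = 20.1% → the Basic plan
Overall: the annual plan 470/2195 = 21.4%, the Basic plan 421/1429 = 29.5% → the Basic plan
The Basic plan wins overall and in every signup group — no reversal.

Yes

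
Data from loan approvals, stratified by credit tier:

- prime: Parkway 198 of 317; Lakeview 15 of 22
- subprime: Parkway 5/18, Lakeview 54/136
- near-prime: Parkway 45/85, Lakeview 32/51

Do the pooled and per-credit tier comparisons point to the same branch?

No

Prime: Parkway 198/317 = 62.5%, Lakeview 15/22 = 68.2% → Lakeview
Subprime: Parkway 5/18 = 27.8%, Lakeview 54/136 = 39.7% → Lakeview
Near-prime: Parkway 45/85 = 52.9%, Lakeview 32/51 = 62.7% → Lakeview
Overall: Parkway 248/420 = 59.0%, Lakeview 101/209 = 48.3% → Parkway
Lakeview wins each credit group but Parkway wins overall — the comparison reverses. Lakeview's applications skew toward subprime, which has a lower base rate.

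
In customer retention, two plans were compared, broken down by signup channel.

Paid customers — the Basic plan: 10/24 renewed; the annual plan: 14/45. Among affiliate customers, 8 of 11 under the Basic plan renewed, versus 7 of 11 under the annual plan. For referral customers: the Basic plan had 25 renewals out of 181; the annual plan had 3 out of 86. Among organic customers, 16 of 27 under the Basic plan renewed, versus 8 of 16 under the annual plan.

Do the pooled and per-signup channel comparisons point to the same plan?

Yes

Paid: the Basic plan 10/24 = 41.7%, the annual plan 14/45 = 31.1% → the Basic plan
Affiliate: the Basic plan 8/11 = 72.7%, the annual plan 7/11 = 63.6% → the Basic plan
Referral: the Basic plan 25/181 = 13.8%, the annual plan 3/86 = 3.5% → the Basic plan
Organic: the Basic plan 16/27 = 59.3%, the annual plan 8/16 = 50.0% → the Basic plan
Overall: the Basic plan 59/243 = 24.3%, the annual plan 32/158 = 20.3% → the Basic plan
The Basic plan wins overall and in every signup group — no reversal.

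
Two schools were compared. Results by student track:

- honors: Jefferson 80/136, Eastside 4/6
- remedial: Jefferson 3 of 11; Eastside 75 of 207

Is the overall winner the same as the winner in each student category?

Honors: Jefferson 80/136 = 58.8%, Eastside 4/6 = 66.7% → Eastside
Remedial: Jefferson 3/11 = 27.3%, Eastside 75/207 = 36.2% → Eastside
Overall: Jefferson 83/147 = 56.5%, Eastside 79/213 = 37.1% → Jefferson
Eastside wins each student group but Jefferson wins overall — the comparison reverses. Eastside's students skew toward remedial, which has a lower base rate.

No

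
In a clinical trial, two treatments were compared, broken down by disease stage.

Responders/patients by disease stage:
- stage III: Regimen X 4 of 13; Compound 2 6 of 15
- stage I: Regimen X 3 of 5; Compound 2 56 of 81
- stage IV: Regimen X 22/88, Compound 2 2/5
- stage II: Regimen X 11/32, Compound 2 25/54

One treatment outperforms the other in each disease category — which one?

Compound 2

Stage III: Regimen X 4/13 = 30.8%, Compound 2 6/15 = 40.0% → Compound 2
Stage I: Regimen X 3/5 = 60.0%, Compound 2 56/81 = 69.1% → Compound 2
Stage IV: Regimen X 22/88 = 25.0%, Compound 2 2/5 = 40.0% → Compound 2
Stage II: Regimen X 11/32 = 34.4%, Compound 2 25/54 = 46.3% → Compound 2
Compound 2 has the higher rate in all 4 groups.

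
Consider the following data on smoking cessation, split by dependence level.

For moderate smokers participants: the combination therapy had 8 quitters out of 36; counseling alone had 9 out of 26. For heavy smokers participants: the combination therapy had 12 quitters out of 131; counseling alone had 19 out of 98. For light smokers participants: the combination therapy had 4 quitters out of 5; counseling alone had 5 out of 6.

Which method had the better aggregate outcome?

counseling alone

Moderate smokers: the combination therapy 8/36 = 22.2%, counseling alone 9/26 = 34.6% → counseling alone
Heavy smokers: the combination therapy 12/131 = 9.2%, counseling alone 19/98 = 19.4% → counseling alone
Light smokers: the combination therapy 4/5 = 80.0%, counseling alone 5/6 = 83.3% → counseling alone
Overall: the combination therapy 24/172 = 14.0%, counseling alone 33/130 = 25.4% → counseling alone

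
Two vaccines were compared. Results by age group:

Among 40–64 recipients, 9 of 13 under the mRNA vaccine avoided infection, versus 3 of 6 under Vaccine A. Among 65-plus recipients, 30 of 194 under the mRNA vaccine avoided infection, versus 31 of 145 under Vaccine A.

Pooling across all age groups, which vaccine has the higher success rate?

Vaccine A

40–64: the mRNA vaccine 9/13 = 69.2%, Vaccine A 3/6 = 50.0% → the mRNA vaccine
65-plus: the mRNA vaccine 30/194 = 15.5%, Vaccine A 31/145 = 21.4% → Vaccine A
Overall: the mRNA vaccine 39/207 = 18.8%, Vaccine A 34/151 = 22.5% → Vaccine A
(Neither sweeps every age group, but Vaccine A has the higher pooled rate.)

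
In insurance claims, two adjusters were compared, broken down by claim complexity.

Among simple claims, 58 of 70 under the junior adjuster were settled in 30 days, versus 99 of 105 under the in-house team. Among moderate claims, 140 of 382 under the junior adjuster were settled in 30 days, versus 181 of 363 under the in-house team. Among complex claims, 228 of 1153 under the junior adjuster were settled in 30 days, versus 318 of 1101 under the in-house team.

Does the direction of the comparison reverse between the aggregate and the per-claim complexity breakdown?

Simple: the junior adjuster 58/70 = 82.9%, the in-house team 99/105 = 94.3% → the in-house team
Moderate: the junior adjuster 140/382 = 36.6%, the in-house team 181/363 = 49.9% → the in-house team
Complex: the junior adjuster 228/1153 = 19.8%, the in-house team 318/1101 = 28.9% → the in-house team
Overall: the junior adjuster 426/1605 = 26.5%, the in-house team 598/1569 = 38.1% → the in-house team
The in-house team wins overall and in every claim group — no reversal.

No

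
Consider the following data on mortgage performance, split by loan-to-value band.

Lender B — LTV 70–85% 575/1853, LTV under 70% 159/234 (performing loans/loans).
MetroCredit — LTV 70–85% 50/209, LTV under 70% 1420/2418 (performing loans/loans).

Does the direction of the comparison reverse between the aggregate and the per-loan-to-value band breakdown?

Yes

LTV 70–85%: Lender B 575/1853 = 31.0%, MetroCredit 50/209 = 23.9% → Lender B
LTV under 70%: Lender B 159/234 = 67.9%, MetroCredit 1420/2418 = 58.7% → Lender B
Overall: Lender B 734/2087 = 35.2%, MetroCredit 1470/2627 = 56.0% → MetroCredit
Lender B wins each loan-to-value group but MetroCredit wins overall — the comparison reverses. Lender B's loans skew toward LTV 70–85%, which has a lower base rate.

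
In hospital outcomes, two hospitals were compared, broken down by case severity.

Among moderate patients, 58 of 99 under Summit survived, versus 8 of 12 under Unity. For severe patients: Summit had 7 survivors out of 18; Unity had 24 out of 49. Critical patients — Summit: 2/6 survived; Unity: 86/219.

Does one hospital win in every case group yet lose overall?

Moderate: Summit 58/99 = 58.6%, Unity 8/12 = 66.7% → Unity
Severe: Summit 7/18 = 38.9%, Unity 24/49 = 49.0% → Unity
Critical: Summit 2/6 = 33.3%, Unity 86/219 = 39.3% → Unity
Overall: Summit 67/123 = 54.5%, Unity 118/280 = 42.1% → Summit
Unity wins each case group but Summit wins overall — the comparison reverses. Unity's patients skew toward critical, which has a lower base rate.

Yes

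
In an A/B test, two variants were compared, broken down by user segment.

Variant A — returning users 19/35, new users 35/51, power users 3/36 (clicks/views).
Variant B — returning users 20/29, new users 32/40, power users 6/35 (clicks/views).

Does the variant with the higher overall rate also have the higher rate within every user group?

Yes

Returning users: Variant A 19/35 = 54.3%, Variant B 20/29 = 69.0% → Variant B
New users: Variant A 35/51 = 68.6%, Variant B 32/40 = 80.0% → Variant B
Power users: Variant A 3/36 = 8.3%, Variant B 6/35 = 17.1% → Variant B
Overall: Variant A 57/122 = 46.7%, Variant B 58/104 = 55.8% → Variant B
Variant B wins overall and in every user group — no reversal.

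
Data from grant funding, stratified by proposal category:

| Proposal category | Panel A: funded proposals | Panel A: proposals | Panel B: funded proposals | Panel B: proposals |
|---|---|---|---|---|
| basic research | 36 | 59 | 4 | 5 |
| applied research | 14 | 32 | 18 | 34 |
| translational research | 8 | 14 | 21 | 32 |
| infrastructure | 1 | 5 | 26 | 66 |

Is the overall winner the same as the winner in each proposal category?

No

Basic research: Panel A 36/59 = 61.0%, Panel B 4/5 = 80.0% → Panel B
Applied research: Panel A 14/32 = 43.8%, Panel B 18/34 = 52.9% → Panel B
Translational research: Panel A 8/14 = 57.1%, Panel B 21/32 = 65.6% → Panel B
Infrastructure: Panel A 1/5 = 20.0%, Panel B 26/66 = 39.4% → Panel B
Overall: Panel A 59/110 = 53.6%, Panel B 69/137 = 50.4% → Panel A
Panel B wins each proposal group but Panel A wins overall — the comparison reverses. Panel B's proposals skew toward infrastructure, which has a lower base rate.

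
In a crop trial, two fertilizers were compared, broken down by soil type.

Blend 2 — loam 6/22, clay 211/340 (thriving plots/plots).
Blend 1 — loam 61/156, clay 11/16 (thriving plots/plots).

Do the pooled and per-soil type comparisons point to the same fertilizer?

Loam: Blend 2 6/22 = 27.3%, Blend 1 61/156 = 39.1% → Blend 1
Clay: Blend 2 211/340 = 62.1%, Blend 1 11/16 = 68.8% → Blend 1
Overall: Blend 2 217/362 = 59.9%, Blend 1 72/172 = 41.9% → Blend 2
Blend 1 wins each soil group but Blend 2 wins overall — the comparison reverses. Blend 1's plots skew toward loam, which has a lower base rate.

No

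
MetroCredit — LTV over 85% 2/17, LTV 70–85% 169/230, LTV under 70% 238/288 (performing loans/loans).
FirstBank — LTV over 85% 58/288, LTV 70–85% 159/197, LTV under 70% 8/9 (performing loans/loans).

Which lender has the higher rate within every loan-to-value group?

FirstBank

LTV over 85%: MetroCredit 2/17 = 11.8%, FirstBank 58/288 = 20.1% → FirstBank
LTV 70–85%: MetroCredit 169/230 = 73.5%, FirstBank 159/197 = 80.7% → FirstBank
LTV under 70%: MetroCredit 238/288 = 82.6%, FirstBank 8/9 = 88.9% → FirstBank
FirstBank has the higher rate in all 3 groups.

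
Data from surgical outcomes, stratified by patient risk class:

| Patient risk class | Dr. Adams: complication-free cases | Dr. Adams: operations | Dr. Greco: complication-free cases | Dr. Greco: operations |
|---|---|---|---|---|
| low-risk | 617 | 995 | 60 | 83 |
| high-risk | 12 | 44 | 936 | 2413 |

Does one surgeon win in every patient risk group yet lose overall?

Yes

Low-risk: Dr. Adams 617/995 = 62.0%, Dr. Greco 60/83 = 72.3% → Dr. Greco
High-risk: Dr. Adams 12/44 = 27.3%, Dr. Greco 936/2413 = 38.8% → Dr. Greco
Overall: Dr. Adams 629/1039 = 60.5%, Dr. Greco 996/2496 = 39.9% → Dr. Adams
Dr. Greco wins each patient risk group but Dr. Adams wins overall — the comparison reverses. Dr. Greco's operations skew toward high-risk, which has a lower base rate.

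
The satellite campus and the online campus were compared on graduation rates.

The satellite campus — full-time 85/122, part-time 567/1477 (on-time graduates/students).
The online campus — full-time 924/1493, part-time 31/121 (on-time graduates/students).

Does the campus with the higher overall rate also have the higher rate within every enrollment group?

Full-time: the satellite campus 85/122 = 69.7%, the online campus 924/1493 = 61.9% → the satellite campus
Part-time: the satellite campus 567/1477 = 38.4%, the online campus 31/121 = 25.6% → the satellite campus
Overall: the satellite campus 652/1599 = 40.8%, the online campus 955/1614 = 59.2% → the online campus
The satellite campus wins each enrollment group but the online campus wins overall — the comparison reverses. The satellite campus's students skew toward part-time, which has a lower base rate.

No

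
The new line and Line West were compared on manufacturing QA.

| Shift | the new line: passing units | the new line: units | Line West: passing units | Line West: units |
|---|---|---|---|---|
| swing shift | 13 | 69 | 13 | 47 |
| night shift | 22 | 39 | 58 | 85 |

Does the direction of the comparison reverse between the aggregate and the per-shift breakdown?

Swing shift: the new line 13/69 = 18.8%, Line West 13/47 = 27.7% → Line West
Night shift: the new line 22/39 = 56.4%, Line West 58/85 = 68.2% → Line West
Overall: the new line 35/108 = 32.4%, Line West 71/132 = 53.8% → Line West
Line West wins overall and in every shift group — no reversal.

No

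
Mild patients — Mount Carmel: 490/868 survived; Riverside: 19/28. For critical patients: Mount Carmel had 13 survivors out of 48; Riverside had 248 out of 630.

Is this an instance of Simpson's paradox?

Yes

Mild: Mount Carmel 490/868 = 56.5%, Riverside 19/28 = 67.9% → Riverside
Critical: Mount Carmel 13/48 = 27.1%, Riverside 248/630 = 39.4% → Riverside
Overall: Mount Carmel 503/916 = 54.9%, Riverside 267/658 = 40.6% → Mount Carmel
Riverside wins each case group but Mount Carmel wins overall — the comparison reverses. Riverside's patients skew toward critical, which has a lower base rate.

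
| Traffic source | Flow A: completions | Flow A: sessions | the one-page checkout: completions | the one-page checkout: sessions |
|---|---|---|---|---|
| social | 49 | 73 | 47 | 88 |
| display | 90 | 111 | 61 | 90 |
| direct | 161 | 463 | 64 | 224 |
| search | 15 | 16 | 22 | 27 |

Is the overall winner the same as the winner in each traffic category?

Social: Flow A 49/73 = 67.1%, the one-page checkout 47/88 = 53.4% → Flow A
Display: Flow A 90/111 = 81.1%, the one-page checkout 61/90 = 67.8% → Flow A
Direct: Flow A 161/463 = 34.8%, the one-page checkout 64/224 = 28.6% → Flow A
Search: Flow A 15/16 = 93.8%, the one-page checkout 22/27 = 81.5% → Flow A
Overall: Flow A 315/663 = 47.5%, the one-page checkout 194/429 = 45.2% → Flow A
Flow A wins overall and in every traffic group — no reversal.

Yes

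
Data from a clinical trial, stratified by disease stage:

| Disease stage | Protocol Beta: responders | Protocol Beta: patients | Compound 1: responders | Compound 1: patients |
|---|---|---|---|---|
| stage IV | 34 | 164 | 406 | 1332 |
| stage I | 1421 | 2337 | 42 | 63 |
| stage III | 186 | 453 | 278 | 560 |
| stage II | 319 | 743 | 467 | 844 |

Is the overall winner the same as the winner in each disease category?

Stage IV: Protocol Beta 34/164 = 20.7%, Compound 1 406/1332 = 30.5% → Compound 1
Stage I: Protocol Beta 1421/2337 = 60.8%, Compound 1 42/63 = 66.7% → Compound 1
Stage III: Protocol Beta 186/453 = 41.1%, Compound 1 278/560 = 49.6% → Compound 1
Stage II: Protocol Beta 319/743 = 42.9%, Compound 1 467/844 = 55.3% → Compound 1
Overall: Protocol Beta 1960/3697 = 53.0%, Compound 1 1193/2799 = 42.6% → Protocol Beta
Compound 1 wins each disease group but Protocol Beta wins overall — the comparison reverses. Compound 1's patients skew toward stage IV, which has a lower base rate.

No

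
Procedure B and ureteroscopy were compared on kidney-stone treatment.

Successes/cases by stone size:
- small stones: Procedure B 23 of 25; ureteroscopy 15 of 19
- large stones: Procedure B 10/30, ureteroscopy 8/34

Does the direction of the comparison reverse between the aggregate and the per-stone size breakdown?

No

Small stones: Procedure B 23/25 = 92.0%, ureteroscopy 15/19 = 78.9% → Procedure B
Large stones: Procedure B 10/30 = 33.3%, ureteroscopy 8/34 = 23.5% → Procedure B
Overall: Procedure B 33/55 = 60.0%, ureteroscopy 23/53 = 43.4% → Procedure B
Procedure B wins overall and in every stone group — no reversal.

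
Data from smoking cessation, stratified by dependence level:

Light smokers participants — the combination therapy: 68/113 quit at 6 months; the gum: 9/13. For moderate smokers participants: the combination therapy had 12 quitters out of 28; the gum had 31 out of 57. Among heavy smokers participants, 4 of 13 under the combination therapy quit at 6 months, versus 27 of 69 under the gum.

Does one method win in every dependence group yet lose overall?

Yes

Light smokers: the combination therapy 68/113 = 60.2%, the gum 9/13 = 69.2% → the gum
Moderate smokers: the combination therapy 12/28 = 42.9%, the gum 31/57 = 54.4% → the gum
Heavy smokers: the combination therapy 4/13 = 30.8%, the gum 27/69 = 39.1% → the gum
Overall: the combination therapy 84/154 = 54.5%, the gum 67/139 = 48.2% → the combination therapy
The gum wins each dependence group but the combination therapy wins overall — the comparison reverses. The gum's participants skew toward heavy smokers, which has a lower base rate.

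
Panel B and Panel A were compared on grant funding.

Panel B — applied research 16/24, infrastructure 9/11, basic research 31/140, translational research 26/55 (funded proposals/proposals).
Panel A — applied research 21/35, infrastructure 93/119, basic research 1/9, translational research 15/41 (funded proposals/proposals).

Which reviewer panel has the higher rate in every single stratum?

Panel B

Applied research: Panel B 16/24 = 66.7%, Panel A 21/35 = 60.0% → Panel B
Infrastructure: Panel B 9/11 = 81.8%, Panel A 93/119 = 78.2% → Panel B
Basic research: Panel B 31/140 = 22.1%, Panel A 1/9 = 11.1% → Panel B
Translational research: Panel B 26/55 = 47.3%, Panel A 15/41 = 36.6% → Panel B
Panel B has the higher rate in all 4 groups.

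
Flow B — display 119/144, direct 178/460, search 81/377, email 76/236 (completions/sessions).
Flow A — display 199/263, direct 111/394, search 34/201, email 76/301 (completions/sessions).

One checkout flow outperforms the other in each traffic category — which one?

Display: Flow B 119/144 = 82.6%, Flow A 199/263 = 75.7% → Flow B
Direct: Flow B 178/460 = 38.7%, Flow A 111/394 = 28.2% → Flow B
Search: Flow B 81/377 = 21.5%, Flow A 34/201 = 16.9% → Flow B
Email: Flow B 76/236 = 32.2%, Flow A 76/301 = 25.2% → Flow B
Flow B has the higher rate in all 4 groups.

Flow B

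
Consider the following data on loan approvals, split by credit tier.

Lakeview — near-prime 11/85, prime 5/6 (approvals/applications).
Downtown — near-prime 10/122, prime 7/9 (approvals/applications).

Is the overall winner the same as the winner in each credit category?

Near-prime: Lakeview 11/85 = 12.9%, Downtown 10/122 = 8.2% → Lakeview
Prime: Lakeview 5/6 = 83.3%, Downtown 7/9 = 77.8% → Lakeview
Overall: Lakeview 16/91 = 17.6%, Downtown 17/131 = 13.0% → Lakeview
Lakeview wins overall and in every credit group — no reversal.

Yes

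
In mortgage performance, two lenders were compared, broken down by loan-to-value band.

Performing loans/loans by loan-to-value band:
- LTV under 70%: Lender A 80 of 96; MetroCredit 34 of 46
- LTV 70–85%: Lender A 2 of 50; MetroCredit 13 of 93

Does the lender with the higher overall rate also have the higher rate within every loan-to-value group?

LTV under 70%: Lender A 80/96 = 83.3%, MetroCredit 34/46 = 73.9% → Lender A
LTV 70–85%: Lender A 2/50 = 4.0%, MetroCredit 13/93 = 14.0% → MetroCredit
Overall: Lender A 82/146 = 56.2%, MetroCredit 47/139 = 33.8% → Lender A
Neither sweeps: Lender A wins 1 of 2 groups, MetroCredit wins 1. Lender A wins overall but not every group — no Simpson reversal.

No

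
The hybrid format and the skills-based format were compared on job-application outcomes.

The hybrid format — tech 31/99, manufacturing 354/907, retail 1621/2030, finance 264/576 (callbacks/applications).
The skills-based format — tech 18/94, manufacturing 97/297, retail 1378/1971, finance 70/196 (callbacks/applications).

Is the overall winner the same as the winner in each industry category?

Tech: the hybrid format 31/99 = 31.3%, the skills-based format 18/94 = 19.1% → the hybrid format
Manufacturing: the hybrid format 354/907 = 39.0%, the skills-based format 97/297 = 32.7% → the hybrid format
Retail: the hybrid format 1621/2030 = 79.9%, the skills-based format 1378/1971 = 69.9% → the hybrid format
Finance: the hybrid format 264/576 = 45.8%, the skills-based format 70/196 = 35.7% → the hybrid format
Overall: the hybrid format 2270/3612 = 62.8%, the skills-based format 1563/2558 = 61.1% → the hybrid format
The hybrid format wins overall and in every industry group — no reversal.

Yes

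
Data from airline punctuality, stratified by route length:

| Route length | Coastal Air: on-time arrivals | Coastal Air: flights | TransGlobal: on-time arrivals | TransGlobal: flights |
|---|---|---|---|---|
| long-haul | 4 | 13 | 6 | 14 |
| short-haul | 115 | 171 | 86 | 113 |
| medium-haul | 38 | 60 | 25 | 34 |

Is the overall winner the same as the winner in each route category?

Yes

Long-haul: Coastal Air 4/13 = 30.8%, TransGlobal 6/14 = 42.9% → TransGlobal
Short-haul: Coastal Air 115/171 = 67.3%, TransGlobal 86/113 = 76.1% → TransGlobal
Medium-haul: Coastal Air 38/60 = 63.3%, TransGlobal 25/34 = 73.5% → TransGlobal
Overall: Coastal Air 157/244 = 64.3%, TransGlobal 117/161 = 72.7% → TransGlobal
TransGlobal wins overall and in every route group — no reversal.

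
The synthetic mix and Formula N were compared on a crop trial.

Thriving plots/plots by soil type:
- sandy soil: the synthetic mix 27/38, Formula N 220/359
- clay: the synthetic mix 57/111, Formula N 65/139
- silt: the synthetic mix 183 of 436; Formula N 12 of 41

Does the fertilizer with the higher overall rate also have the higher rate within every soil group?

No

Sandy soil: the synthetic mix 27/38 = 71.1%, Formula N 220/359 = 61.3% → the synthetic mix
Clay: the synthetic mix 57/111 = 51.4%, Formula N 65/139 = 46.8% → the synthetic mix
Silt: the synthetic mix 183/436 = 42.0%, Formula N 12/41 = 29.3% → the synthetic mix
Overall: the synthetic mix 267/585 = 45.6%, Formula N 297/539 = 55.1% → Formula N
The synthetic mix wins each soil group but Formula N wins overall — the comparison reverses. The synthetic mix's plots skew toward silt, which has a lower base rate.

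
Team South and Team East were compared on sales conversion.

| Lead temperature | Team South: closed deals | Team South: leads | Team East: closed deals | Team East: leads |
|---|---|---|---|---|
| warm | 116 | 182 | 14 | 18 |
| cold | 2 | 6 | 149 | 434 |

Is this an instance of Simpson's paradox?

Yes

Warm: Team South 116/182 = 63.7%, Team East 14/18 = 77.8% → Team East
Cold: Team South 2/6 = 33.3%, Team East 149/434 = 34.3% → Team East
Overall: Team South 118/188 = 62.8%, Team East 163/452 = 36.1% → Team South
Team East wins each lead group but Team South wins overall — the comparison reverses. Team East's leads skew toward cold, which has a lower base rate.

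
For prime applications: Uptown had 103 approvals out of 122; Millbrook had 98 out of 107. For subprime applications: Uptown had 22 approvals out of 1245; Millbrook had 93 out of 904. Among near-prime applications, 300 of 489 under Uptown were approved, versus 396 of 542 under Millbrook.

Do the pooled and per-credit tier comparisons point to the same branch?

Yes

Prime: Uptown 103/122 = 84.4%, Millbrook 98/107 = 91.6% → Millbrook
Subprime: Uptown 22/1245 = 1.8%, Millbrook 93/904 = 10.3% → Millbrook
Near-prime: Uptown 300/489 = 61.3%, Millbrook 396/542 = 73.1% → Millbrook
Overall: Uptown 425/1856 = 22.9%, Millbrook 587/1553 = 37.8% → Millbrook
Millbrook wins overall and in every credit group — no reversal.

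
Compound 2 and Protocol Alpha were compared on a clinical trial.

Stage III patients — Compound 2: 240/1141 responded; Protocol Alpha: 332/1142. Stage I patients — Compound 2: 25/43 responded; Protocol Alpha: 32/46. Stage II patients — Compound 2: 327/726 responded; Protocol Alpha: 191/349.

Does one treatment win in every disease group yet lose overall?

No

Stage III: Compound 2 240/1141 = 21.0%, Protocol Alpha 332/1142 = 29.1% → Protocol Alpha
Stage I: Compound 2 25/43 = 58.1%, Protocol Alpha 32/46 = 69.6% → Protocol Alpha
Stage II: Compound 2 327/726 = 45.0%, Protocol Alpha 191/349 = 54.7% → Protocol Alpha
Overall: Compound 2 592/1910 = 31.0%, Protocol Alpha 555/1537 = 36.1% → Protocol Alpha
Protocol Alpha wins overall and in every disease group — no reversal.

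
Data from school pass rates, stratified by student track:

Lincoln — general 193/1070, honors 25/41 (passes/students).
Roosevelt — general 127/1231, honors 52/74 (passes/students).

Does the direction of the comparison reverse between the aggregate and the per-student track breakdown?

General: Lincoln 193/1070 = 18.0%, Roosevelt 127/1231 = 10.3% → Lincoln
Honors: Lincoln 25/41 = 61.0%, Roosevelt 52/74 = 70.3% → Roosevelt
Overall: Lincoln 218/1111 = 19.6%, Roosevelt 179/1305 = 13.7% → Lincoln
Neither sweeps: Lincoln wins 1 of 2 groups, Roosevelt wins 1. Lincoln wins overall but not every group — no Simpson reversal.

No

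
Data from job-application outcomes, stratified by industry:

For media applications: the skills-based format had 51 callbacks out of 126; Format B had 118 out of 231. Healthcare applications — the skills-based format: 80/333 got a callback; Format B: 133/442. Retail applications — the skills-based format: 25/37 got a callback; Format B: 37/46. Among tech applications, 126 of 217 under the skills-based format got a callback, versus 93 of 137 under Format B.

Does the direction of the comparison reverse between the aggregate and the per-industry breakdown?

Media: the skills-based format 51/126 = 40.5%, Format B 118/231 = 51.1% → Format B
Healthcare: the skills-based format 80/333 = 24.0%, Format B 133/442 = 30.1% → Format B
Retail: the skills-based format 25/37 = 67.6%, Format B 37/46 = 80.4% → Format B
Tech: the skills-based format 126/217 = 58.1%, Format B 93/137 = 67.9% → Format B
Overall: the skills-based format 282/713 = 39.6%, Format B 381/856 = 44.5% → Format B
Format B wins overall and in every industry group — no reversal.

No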